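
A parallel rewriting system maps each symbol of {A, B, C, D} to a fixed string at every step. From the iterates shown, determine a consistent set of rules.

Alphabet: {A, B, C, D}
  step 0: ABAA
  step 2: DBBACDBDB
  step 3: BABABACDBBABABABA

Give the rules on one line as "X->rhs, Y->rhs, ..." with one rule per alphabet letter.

  step 2 ⇒ step 3: DBBACDBDB ⇒ BA·BA·BA·C·DB·BA·BA·BA·BA
    A ↦ C
    B ↦ BA
    C ↦ DB
    D ↦ BA

A->C, B->BA, C->DB, D->BA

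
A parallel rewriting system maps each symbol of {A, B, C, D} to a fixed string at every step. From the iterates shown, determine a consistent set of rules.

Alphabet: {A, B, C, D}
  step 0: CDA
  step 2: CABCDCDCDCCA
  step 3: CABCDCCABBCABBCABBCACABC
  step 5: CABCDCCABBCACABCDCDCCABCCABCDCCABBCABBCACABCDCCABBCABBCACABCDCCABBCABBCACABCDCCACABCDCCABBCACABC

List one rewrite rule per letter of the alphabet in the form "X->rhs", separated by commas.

  step 2 ⇒ step 3: CABCDCDCDCCA ⇒ CA·BC·DC·CA·BB·CA·BB·CA·BB·CA·CA·BC
    A ↦ BC
    B ↦ DC
    C ↦ CA
    D ↦ BB

A->BC, B->DC, C->CA, D->BB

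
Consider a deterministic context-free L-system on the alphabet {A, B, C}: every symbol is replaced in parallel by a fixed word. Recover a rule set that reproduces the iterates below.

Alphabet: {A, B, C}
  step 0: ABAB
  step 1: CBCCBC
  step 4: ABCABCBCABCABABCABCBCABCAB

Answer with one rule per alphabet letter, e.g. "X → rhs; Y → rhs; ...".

A->CB, B->C, C->AB

  step 0 ⇒ step 1: ABAB ⇒ CB·C·CB·C
    A ↦ CB
    B ↦ C
    C ↦ AB  (constrained at step 1)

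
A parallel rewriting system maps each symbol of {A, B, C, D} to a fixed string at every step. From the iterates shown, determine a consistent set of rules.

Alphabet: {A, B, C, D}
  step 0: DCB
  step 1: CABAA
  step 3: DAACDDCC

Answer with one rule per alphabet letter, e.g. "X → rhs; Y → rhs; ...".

  step 0 ⇒ step 1: DCB ⇒ C·AB·AA
    B ↦ AA
    C ↦ AB
    D ↦ C
    A ↦ D  (constrained at step 1)

A->D, B->AA, C->AB, D->C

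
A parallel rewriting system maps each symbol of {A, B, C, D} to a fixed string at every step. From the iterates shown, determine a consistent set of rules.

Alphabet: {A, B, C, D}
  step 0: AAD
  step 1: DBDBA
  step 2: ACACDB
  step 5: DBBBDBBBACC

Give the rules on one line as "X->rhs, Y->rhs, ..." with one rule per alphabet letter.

A->DB, B->C, C->B, D->A

  step 1 ⇒ step 2: DBDBA ⇒ A·C·A·C·DB
    A ↦ DB
    B ↦ C
    D ↦ A
    C ↦ B  (constrained at step 2)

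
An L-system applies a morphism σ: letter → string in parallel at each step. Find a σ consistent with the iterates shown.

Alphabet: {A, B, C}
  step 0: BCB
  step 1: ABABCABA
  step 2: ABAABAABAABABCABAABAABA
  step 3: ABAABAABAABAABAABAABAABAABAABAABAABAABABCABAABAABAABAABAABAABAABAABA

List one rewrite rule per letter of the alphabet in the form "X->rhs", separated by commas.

A->ABA, B->ABA, C->BC

  step 2 ⇒ step 3: ABAABAABAABABCABAABAABA ⇒ ABA·ABA·ABA·ABA·ABA·ABA·ABA·ABA·ABA·ABA·ABA·ABA·ABA·BC·ABA·ABA·ABA·ABA·ABA·ABA·ABA·ABA·ABA
    A ↦ ABA
    B ↦ ABA
    C ↦ BC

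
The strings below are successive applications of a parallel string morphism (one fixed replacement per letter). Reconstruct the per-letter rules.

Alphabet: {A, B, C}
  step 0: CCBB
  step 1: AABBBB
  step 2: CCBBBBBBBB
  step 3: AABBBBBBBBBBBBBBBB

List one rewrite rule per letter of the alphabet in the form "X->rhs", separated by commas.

  step 2 ⇒ step 3: CCBBBBBBBB ⇒ A·A·BB·BB·BB·BB·BB·BB·BB·BB
    B ↦ BB
    C ↦ A
  step 1 ⇒ step 2: AABBBB ⇒ C·C·BB·BB·BB·BB
    A ↦ C

A->C, B->BB, C->A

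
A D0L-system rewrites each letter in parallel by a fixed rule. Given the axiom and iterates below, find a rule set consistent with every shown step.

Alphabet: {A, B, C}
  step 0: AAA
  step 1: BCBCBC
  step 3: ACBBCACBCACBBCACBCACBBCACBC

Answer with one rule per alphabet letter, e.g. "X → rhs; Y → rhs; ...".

A->BC, B->C, C->ACB

  step 0 ⇒ step 1: AAA ⇒ BC·BC·BC
    A ↦ BC
    B ↦ C  (constrained at step 1)
    C ↦ ACB  (constrained at step 1)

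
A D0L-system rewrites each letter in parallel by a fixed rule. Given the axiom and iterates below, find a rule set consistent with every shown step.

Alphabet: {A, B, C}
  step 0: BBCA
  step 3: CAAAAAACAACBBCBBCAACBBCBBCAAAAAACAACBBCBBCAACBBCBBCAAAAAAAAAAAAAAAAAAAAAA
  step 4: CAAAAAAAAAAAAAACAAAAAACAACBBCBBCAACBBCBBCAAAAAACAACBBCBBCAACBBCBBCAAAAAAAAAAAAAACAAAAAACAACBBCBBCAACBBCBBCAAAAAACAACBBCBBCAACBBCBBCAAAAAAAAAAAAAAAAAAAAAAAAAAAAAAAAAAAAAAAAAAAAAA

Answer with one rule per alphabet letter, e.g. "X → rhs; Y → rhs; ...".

  step 3 ⇒ step 4: CAAAAAACAACBBCBBCAACBBCBBCAAAAAACAACBBCBBCAACBBCBBCAAAAAAAAAAAAAAAAAAAAAA ⇒ CAA·AA·AA·AA·AA·AA·AA·CAA·AA·AA·CAA·CBB·CBB·CAA·CBB·CBB·CAA·AA·AA·CAA·CBB·CBB·CAA·CBB·CBB·CAA·AA·AA·AA·AA·AA·AA·CAA·AA·AA·CAA·CBB·CBB·CAA·CBB·CBB·CAA·AA·AA·CAA·CBB·CBB·CAA·CBB·CBB·CAA·AA·AA·AA·AA·AA·AA·AA·AA·AA·AA·AA·AA·AA·AA·AA·AA·AA·AA·AA·AA·AA·AA
    A ↦ AA
    B ↦ CBB
    C ↦ CAA

A->AA, B->CBB, C->CAA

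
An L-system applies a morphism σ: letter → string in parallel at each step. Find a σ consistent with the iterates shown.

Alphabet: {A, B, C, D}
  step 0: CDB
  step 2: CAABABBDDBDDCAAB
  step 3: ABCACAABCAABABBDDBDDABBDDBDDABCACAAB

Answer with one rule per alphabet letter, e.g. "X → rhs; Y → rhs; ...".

  step 2 ⇒ step 3: CAABABBDDBDDCAAB ⇒ AB·CA·CA·AB·CA·AB·AB·BDD·BDD·AB·BDD·BDD·AB·CA·CA·AB
    A ↦ CA
    B ↦ AB
    C ↦ AB
    D ↦ BDD

A->CA, B->AB, C->AB, D->BDD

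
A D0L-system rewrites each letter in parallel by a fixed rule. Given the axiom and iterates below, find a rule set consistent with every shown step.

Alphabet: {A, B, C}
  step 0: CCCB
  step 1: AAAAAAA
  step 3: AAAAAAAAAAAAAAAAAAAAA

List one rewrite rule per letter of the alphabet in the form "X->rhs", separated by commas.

A->BC, B->A, C->AA

  step 0 ⇒ step 1: CCCB ⇒ AA·AA·AA·A
    B ↦ A
    C ↦ AA
    A ↦ BC  (constrained at step 1)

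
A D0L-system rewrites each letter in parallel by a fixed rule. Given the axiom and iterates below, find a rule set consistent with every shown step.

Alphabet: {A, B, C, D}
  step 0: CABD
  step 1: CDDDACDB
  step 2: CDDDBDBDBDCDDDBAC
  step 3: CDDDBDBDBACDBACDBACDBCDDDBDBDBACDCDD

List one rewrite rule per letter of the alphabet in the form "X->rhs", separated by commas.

  step 2 ⇒ step 3: CDDDBDBDBDCDDDBAC ⇒ CDD·DB·DB·DB·AC·DB·AC·DB·AC·DB·CDD·DB·DB·DB·AC·D·CDD
    A ↦ D
    B ↦ AC
    C ↦ CDD
    D ↦ DB

A->D, B->AC, C->CDD, D->DB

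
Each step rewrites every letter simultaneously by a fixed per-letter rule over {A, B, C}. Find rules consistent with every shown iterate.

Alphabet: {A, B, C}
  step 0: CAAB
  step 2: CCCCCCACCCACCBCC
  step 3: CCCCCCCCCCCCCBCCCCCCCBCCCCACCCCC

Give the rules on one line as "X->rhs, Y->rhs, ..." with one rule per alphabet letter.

A->CB, B->AC, C->CC

  step 2 ⇒ step 3: CCCCCCACCCACCBCC ⇒ CC·CC·CC·CC·CC·CC·CB·CC·CC·CC·CB·CC·CC·AC·CC·CC
    A ↦ CB
    B ↦ AC
    C ↦ CC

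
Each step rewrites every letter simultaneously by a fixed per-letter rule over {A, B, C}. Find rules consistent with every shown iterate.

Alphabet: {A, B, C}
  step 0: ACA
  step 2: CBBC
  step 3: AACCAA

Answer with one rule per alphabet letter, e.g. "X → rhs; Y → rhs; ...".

A->B, B->C, C->AA

  step 2 ⇒ step 3: CBBC ⇒ AA·C·C·AA
    B ↦ C
    C ↦ AA
    A ↦ B  (constrained at step 0)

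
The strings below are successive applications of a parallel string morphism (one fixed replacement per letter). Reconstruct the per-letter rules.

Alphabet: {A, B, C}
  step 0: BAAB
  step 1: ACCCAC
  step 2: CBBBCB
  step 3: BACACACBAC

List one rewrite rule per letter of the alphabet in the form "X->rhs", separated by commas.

A->C, B->AC, C->B

  step 2 ⇒ step 3: CBBBCB ⇒ B·AC·AC·AC·B·AC
    B ↦ AC
    C ↦ B
  step 0 ⇒ step 1: BAAB ⇒ AC·C·C·AC
    A ↦ C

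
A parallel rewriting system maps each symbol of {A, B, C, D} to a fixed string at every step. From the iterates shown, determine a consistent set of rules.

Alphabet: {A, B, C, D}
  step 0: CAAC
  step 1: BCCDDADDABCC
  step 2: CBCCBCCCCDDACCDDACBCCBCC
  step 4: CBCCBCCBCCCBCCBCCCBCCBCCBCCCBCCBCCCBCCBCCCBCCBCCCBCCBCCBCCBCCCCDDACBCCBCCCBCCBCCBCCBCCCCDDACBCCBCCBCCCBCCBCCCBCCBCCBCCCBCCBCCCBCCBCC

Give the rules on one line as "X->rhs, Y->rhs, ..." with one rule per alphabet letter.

  step 1 ⇒ step 2: BCCDDADDABCC ⇒ C·BCC·BCC·C·C·DDA·C·C·DDA·C·BCC·BCC
    A ↦ DDA
    B ↦ C
    C ↦ BCC
    D ↦ C

A->DDA, B->C, C->BCC, D->C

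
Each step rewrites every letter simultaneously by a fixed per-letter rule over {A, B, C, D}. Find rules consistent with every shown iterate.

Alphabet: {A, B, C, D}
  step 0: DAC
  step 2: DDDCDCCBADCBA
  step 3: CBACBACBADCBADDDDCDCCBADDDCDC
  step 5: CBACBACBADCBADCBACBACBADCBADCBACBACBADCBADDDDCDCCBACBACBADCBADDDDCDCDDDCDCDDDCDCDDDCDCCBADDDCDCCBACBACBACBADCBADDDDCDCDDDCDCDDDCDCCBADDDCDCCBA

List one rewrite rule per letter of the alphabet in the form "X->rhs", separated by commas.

  step 2 ⇒ step 3: DDDCDCCBADCBA ⇒ CBA·CBA·CBA·D·CBA·D·D·DDC·DC·CBA·D·DDC·DC
    A ↦ DC
    B ↦ DDC
    C ↦ D
    D ↦ CBA

A->DC, B->DDC, C->D, D->CBA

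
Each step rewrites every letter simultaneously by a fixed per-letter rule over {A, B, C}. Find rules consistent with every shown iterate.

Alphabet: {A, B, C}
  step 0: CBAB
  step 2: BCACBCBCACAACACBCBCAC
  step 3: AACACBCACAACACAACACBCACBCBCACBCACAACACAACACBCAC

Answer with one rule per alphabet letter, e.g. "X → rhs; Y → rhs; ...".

A->BC, B->AAC, C->AC

  step 2 ⇒ step 3: BCACBCBCACAACACBCBCAC ⇒ AAC·AC·BC·AC·AAC·AC·AAC·AC·BC·AC·BC·BC·AC·BC·AC·AAC·AC·AAC·AC·BC·AC
    A ↦ BC
    B ↦ AAC
    C ↦ AC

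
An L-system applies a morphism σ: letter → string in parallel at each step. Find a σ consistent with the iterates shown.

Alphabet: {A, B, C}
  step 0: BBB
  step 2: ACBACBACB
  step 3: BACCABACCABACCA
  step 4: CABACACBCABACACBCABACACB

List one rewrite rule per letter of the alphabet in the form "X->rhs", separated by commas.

  step 3 ⇒ step 4: BACCABACCABACCA ⇒ CA·B·AC·AC·B·CA·B·AC·AC·B·CA·B·AC·AC·B
    A ↦ B
    B ↦ CA
    C ↦ AC

A->B, B->CA, C->AC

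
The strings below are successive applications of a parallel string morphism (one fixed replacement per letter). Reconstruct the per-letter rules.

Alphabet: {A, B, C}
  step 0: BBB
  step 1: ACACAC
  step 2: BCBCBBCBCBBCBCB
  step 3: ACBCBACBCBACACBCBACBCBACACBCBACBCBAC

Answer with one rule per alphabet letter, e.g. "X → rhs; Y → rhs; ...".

  step 2 ⇒ step 3: BCBCBBCBCBBCBCB ⇒ AC·BCB·AC·BCB·AC·AC·BCB·AC·BCB·AC·AC·BCB·AC·BCB·AC
    B ↦ AC
    C ↦ BCB
  step 1 ⇒ step 2: ACACAC ⇒ BC·BCB·BC·BCB·BC·BCB
    A ↦ BC

A->BC, B->AC, C->BCB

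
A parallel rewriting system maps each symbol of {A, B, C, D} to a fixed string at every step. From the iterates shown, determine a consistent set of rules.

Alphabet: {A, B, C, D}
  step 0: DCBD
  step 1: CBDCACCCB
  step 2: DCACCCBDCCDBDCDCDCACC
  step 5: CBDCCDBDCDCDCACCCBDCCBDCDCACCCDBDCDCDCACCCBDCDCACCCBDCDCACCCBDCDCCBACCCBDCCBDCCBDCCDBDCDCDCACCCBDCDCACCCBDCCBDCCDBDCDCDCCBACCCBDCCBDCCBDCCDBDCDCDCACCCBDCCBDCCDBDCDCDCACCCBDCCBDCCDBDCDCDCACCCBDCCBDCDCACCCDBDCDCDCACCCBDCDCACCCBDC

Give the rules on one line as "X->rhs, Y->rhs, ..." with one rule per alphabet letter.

  step 1 ⇒ step 2: CBDCACCCB ⇒ DC·ACC·CB·DC·CDB·DC·DC·DC·ACC
    A ↦ CDB
    B ↦ ACC
    C ↦ DC
    D ↦ CB

A->CDB, B->ACC, C->DC, D->CB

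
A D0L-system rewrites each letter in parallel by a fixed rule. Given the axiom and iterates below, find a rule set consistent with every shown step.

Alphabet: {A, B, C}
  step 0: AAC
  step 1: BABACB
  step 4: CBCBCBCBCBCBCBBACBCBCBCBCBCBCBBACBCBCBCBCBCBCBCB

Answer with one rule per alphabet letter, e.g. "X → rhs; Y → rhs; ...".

A->BA, B->CB, C->CB

  step 0 ⇒ step 1: AAC ⇒ BA·BA·CB
    A ↦ BA
    C ↦ CB
    B ↦ CB  (constrained at step 1)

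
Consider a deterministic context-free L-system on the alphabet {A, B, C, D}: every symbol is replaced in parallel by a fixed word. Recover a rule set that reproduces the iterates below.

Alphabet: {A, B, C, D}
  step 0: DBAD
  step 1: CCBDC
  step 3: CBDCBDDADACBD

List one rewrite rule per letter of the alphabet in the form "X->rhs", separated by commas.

  step 0 ⇒ step 1: DBAD ⇒ C·C·BD·C
    A ↦ BD
    B ↦ C
    D ↦ C
    C ↦ DA  (constrained at step 1)

A->BD, B->C, C->DA, D->C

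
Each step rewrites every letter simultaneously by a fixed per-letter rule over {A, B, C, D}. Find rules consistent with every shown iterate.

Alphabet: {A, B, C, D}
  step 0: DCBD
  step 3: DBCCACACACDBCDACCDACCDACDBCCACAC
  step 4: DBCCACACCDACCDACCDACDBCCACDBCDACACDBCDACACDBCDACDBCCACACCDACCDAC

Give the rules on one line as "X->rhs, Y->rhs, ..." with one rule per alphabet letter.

A->CD, B->CC, C->AC, D->DB

  step 3 ⇒ step 4: DBCCACACACDBCDACCDACCDACDBCCACAC ⇒ DB·CC·AC·AC·CD·AC·CD·AC·CD·AC·DB·CC·AC·DB·CD·AC·AC·DB·CD·AC·AC·DB·CD·AC·DB·CC·AC·AC·CD·AC·CD·AC
    A ↦ CD
    B ↦ CC
    C ↦ AC
    D ↦ DB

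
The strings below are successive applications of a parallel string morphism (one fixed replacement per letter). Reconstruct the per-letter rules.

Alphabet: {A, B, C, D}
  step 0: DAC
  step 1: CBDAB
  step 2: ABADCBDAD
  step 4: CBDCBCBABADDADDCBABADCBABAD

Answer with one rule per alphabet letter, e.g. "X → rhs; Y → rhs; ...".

  step 1 ⇒ step 2: CBDAB ⇒ AB·AD·CB·D·AD
    A ↦ D
    B ↦ AD
    C ↦ AB
    D ↦ CB

A->D, B->AD, C->AB, D->CB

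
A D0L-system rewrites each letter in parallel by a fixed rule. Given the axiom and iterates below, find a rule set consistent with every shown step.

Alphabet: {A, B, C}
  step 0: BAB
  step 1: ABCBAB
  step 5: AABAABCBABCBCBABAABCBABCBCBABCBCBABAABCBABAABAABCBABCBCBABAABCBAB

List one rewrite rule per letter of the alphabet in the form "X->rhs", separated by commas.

  step 0 ⇒ step 1: BAB ⇒ AB·CB·AB
    A ↦ CB
    B ↦ AB
    C ↦ A  (constrained at step 1)

A->CB, B->AB, C->A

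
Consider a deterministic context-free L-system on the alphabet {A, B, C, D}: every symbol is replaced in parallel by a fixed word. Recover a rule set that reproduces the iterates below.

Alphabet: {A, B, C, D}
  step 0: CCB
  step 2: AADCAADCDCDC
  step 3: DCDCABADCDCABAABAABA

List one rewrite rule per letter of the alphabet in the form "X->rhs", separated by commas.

A->DC, B->AA, C->BA, D->A

  step 2 ⇒ step 3: AADCAADCDCDC ⇒ DC·DC·A·BA·DC·DC·A·BA·A·BA·A·BA
    A ↦ DC
    C ↦ BA
    D ↦ A
    B ↦ AA  (constrained at step 0)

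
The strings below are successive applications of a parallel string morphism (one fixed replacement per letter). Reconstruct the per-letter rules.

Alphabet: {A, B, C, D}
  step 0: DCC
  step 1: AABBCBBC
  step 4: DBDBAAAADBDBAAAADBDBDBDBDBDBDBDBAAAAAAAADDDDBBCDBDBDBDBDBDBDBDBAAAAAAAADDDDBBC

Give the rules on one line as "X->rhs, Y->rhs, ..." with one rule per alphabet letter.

A->DB, B->DD, C->BBC, D->AA

  step 0 ⇒ step 1: DCC ⇒ AA·BBC·BBC
    C ↦ BBC
    D ↦ AA
    A ↦ DB  (constrained at step 1)
    B ↦ DD  (constrained at step 1)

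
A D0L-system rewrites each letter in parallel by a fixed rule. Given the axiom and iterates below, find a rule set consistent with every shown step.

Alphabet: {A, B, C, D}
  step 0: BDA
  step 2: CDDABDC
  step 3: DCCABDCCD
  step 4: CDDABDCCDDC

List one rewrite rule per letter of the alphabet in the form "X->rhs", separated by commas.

  step 3 ⇒ step 4: DCCABDCCD ⇒ C·D·D·AB·DC·C·D·D·C
    A ↦ AB
    B ↦ DC
    C ↦ D
    D ↦ C

A->AB, B->DC, C->D, D->C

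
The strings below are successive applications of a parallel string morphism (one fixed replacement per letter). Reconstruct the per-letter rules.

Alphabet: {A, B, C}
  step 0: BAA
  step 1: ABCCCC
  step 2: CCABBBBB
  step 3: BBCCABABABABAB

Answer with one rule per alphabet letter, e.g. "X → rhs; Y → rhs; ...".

  step 2 ⇒ step 3: CCABBBBB ⇒ B·B·CC·AB·AB·AB·AB·AB
    A ↦ CC
    B ↦ AB
    C ↦ B

A->CC, B->AB, C->B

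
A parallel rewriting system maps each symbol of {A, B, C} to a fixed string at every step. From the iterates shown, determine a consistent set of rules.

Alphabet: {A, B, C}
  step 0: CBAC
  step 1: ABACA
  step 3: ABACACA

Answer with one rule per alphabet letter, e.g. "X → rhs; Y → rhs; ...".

  step 0 ⇒ step 1: CBAC ⇒ A·BA·C·A
    A ↦ C
    B ↦ BA
    C ↦ A

A->C, B->BA, C->A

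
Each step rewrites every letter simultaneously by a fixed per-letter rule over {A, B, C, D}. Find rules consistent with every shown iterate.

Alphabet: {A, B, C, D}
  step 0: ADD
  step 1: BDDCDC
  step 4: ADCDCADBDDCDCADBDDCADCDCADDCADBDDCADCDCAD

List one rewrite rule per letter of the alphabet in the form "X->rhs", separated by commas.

A->BD, B->A, C->AD, D->DC

  step 0 ⇒ step 1: ADD ⇒ BD·DC·DC
    A ↦ BD
    D ↦ DC
    B ↦ A  (constrained at step 1)
    C ↦ AD  (constrained at step 1)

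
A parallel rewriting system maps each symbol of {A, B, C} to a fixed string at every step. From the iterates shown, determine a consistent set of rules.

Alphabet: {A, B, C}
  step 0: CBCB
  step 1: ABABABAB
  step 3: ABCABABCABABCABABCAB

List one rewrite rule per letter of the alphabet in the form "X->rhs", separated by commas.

A->C, B->AB, C->AB

  step 0 ⇒ step 1: CBCB ⇒ AB·AB·AB·AB
    B ↦ AB
    C ↦ AB
    A ↦ C  (constrained at step 1)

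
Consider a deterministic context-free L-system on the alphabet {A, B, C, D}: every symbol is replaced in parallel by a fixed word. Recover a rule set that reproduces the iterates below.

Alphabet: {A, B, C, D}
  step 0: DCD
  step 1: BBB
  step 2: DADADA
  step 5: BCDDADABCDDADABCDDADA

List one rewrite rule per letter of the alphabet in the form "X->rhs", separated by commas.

  step 1 ⇒ step 2: BBB ⇒ DA·DA·DA
    B ↦ DA
    A ↦ CD  (constrained at step 2)
  step 0 ⇒ step 1: DCD ⇒ B·B·B
    C ↦ B
  step 0 ⇒ step 1: DCD ⇒ B·B·B
    D ↦ B

A->CD, B->DA, C->B, D->B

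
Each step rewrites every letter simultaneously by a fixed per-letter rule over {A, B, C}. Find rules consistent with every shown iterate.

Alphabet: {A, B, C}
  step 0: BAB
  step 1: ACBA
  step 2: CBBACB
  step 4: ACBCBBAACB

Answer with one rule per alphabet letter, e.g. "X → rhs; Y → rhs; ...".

A->CB, B->A, C->B

  step 1 ⇒ step 2: ACBA ⇒ CB·B·A·CB
    A ↦ CB
    B ↦ A
    C ↦ B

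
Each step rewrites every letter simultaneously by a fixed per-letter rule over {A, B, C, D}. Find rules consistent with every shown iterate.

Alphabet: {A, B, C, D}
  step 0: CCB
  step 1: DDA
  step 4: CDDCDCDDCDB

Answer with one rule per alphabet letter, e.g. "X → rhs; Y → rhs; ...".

A->B, B->A, C->D, D->CD

  step 0 ⇒ step 1: CCB ⇒ D·D·A
    B ↦ A
    C ↦ D
    A ↦ B  (constrained at step 1)
    D ↦ CD  (constrained at step 1)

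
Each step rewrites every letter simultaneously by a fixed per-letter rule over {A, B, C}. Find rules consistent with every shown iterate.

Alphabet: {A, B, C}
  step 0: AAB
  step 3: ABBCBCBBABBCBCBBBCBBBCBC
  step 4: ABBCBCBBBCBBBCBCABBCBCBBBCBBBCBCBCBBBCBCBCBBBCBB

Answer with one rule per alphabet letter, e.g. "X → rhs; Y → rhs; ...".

A->AB, B->BC, C->BB

  step 3 ⇒ step 4: ABBCBCBBABBCBCBBBCBBBCBC ⇒ AB·BC·BC·BB·BC·BB·BC·BC·AB·BC·BC·BB·BC·BB·BC·BC·BC·BB·BC·BC·BC·BB·BC·BB
    A ↦ AB
    B ↦ BC
    C ↦ BB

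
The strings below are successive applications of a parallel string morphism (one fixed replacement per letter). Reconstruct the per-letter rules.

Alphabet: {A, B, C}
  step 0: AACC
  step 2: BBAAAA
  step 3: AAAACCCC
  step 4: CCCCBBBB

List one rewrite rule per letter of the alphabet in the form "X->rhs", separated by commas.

A->C, B->AA, C->B

  step 3 ⇒ step 4: AAAACCCC ⇒ C·C·C·C·B·B·B·B
    A ↦ C
    C ↦ B
  step 2 ⇒ step 3: BBAAAA ⇒ AA·AA·C·C·C·C
    B ↦ AA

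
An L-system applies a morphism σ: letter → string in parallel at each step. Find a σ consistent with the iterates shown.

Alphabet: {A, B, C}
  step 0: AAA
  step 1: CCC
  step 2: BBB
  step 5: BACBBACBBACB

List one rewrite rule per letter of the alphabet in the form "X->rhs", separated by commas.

  step 1 ⇒ step 2: CCC ⇒ B·B·B
    C ↦ B
  step 0 ⇒ step 1: AAA ⇒ C·C·C
    A ↦ C
    B ↦ BA  (constrained at step 2)

A->C, B->BA, C->B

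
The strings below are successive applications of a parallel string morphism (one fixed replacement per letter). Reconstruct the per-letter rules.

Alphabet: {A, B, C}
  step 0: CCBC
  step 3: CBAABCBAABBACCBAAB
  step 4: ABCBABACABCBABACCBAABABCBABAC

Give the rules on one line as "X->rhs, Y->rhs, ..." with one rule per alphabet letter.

A->BA, B->C, C->AB

  step 3 ⇒ step 4: CBAABCBAABBACCBAAB ⇒ AB·C·BA·BA·C·AB·C·BA·BA·C·C·BA·AB·AB·C·BA·BA·C
    A ↦ BA
    B ↦ C
    C ↦ AB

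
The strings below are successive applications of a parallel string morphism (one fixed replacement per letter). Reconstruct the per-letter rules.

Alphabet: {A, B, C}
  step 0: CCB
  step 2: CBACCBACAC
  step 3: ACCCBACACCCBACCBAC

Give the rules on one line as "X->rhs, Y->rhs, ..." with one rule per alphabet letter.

A->CB, B->C, C->AC

  step 2 ⇒ step 3: CBACCBACAC ⇒ AC·C·CB·AC·AC·C·CB·AC·CB·AC
    A ↦ CB
    B ↦ C
    C ↦ AC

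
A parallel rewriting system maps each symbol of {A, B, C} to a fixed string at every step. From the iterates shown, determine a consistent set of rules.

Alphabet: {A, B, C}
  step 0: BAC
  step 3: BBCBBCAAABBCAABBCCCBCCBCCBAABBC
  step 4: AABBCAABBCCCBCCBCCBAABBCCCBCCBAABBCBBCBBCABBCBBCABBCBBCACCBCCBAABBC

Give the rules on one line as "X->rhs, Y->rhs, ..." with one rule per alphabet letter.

  step 3 ⇒ step 4: BBCBBCAAABBCAABBCCCBCCBCCBAABBC ⇒ A·A·BBC·A·A·BBC·CCB·CCB·CCB·A·A·BBC·CCB·CCB·A·A·BBC·BBC·BBC·A·BBC·BBC·A·BBC·BBC·A·CCB·CCB·A·A·BBC
    A ↦ CCB
    B ↦ A
    C ↦ BBC

A->CCB, B->A, C->BBC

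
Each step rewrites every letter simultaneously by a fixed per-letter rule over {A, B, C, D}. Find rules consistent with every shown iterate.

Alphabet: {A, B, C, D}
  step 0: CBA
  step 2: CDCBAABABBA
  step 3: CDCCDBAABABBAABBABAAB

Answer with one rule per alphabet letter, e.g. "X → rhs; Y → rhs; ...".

  step 2 ⇒ step 3: CDCBAABABBA ⇒ CD·C·CD·BA·AB·AB·BA·AB·BA·BA·AB
    A ↦ AB
    B ↦ BA
    C ↦ CD
    D ↦ C

A->AB, B->BA, C->CD, D->C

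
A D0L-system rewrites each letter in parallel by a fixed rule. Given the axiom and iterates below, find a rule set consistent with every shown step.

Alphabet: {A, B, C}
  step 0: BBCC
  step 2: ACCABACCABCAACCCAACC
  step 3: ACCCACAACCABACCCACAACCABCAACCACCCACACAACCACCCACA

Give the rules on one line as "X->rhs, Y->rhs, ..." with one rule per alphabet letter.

A->ACC, B->AB, C->CA

  step 2 ⇒ step 3: ACCABACCABCAACCCAACC ⇒ ACC·CA·CA·ACC·AB·ACC·CA·CA·ACC·AB·CA·ACC·ACC·CA·CA·CA·ACC·ACC·CA·CA
    A ↦ ACC
    B ↦ AB
    C ↦ CA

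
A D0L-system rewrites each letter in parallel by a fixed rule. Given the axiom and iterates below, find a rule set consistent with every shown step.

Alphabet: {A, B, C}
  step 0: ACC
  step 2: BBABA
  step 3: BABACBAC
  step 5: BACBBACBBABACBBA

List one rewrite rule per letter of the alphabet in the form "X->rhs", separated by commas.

A->C, B->BA, C->B

  step 2 ⇒ step 3: BBABA ⇒ BA·BA·C·BA·C
    A ↦ C
    B ↦ BA
    C ↦ B  (constrained at step 0)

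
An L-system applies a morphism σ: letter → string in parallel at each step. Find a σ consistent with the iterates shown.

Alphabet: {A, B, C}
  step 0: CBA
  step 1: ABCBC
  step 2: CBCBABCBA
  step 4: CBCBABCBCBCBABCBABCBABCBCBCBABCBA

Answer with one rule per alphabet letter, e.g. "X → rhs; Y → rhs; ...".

A->C, B->BCB, C->A

  step 1 ⇒ step 2: ABCBC ⇒ C·BCB·A·BCB·A
    A ↦ C
    B ↦ BCB
    C ↦ A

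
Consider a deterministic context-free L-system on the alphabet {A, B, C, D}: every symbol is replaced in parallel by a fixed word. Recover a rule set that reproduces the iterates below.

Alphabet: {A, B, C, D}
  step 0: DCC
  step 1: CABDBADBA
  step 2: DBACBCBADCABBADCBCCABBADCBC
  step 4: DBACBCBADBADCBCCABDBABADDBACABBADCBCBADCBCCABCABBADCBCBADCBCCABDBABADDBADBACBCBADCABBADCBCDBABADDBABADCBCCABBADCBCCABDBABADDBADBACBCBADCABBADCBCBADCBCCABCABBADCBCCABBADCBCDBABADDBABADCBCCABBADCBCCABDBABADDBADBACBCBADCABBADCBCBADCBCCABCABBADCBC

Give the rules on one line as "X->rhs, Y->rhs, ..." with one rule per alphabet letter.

  step 1 ⇒ step 2: CABDBADBA ⇒ DBA·CBC·BAD·CAB·BAD·CBC·CAB·BAD·CBC
    A ↦ CBC
    B ↦ BAD
    C ↦ DBA
    D ↦ CAB

A->CBC, B->BAD, C->DBA, D->CAB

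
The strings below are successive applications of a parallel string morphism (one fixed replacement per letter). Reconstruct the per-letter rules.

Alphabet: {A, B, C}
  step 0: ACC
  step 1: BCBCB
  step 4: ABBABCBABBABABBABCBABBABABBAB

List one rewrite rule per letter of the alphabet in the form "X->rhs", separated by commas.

A->B, B->AB, C->CB

  step 0 ⇒ step 1: ACC ⇒ B·CB·CB
    A ↦ B
    C ↦ CB
    B ↦ AB  (constrained at step 1)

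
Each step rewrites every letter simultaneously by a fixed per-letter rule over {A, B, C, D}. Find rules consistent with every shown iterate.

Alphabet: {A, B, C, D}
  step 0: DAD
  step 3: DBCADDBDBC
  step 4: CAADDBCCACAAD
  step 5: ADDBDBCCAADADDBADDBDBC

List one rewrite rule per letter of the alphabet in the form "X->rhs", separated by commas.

  step 4 ⇒ step 5: CAADDBCCACAAD ⇒ AD·DB·DB·C·C·A·AD·AD·DB·AD·DB·DB·C
    A ↦ DB
    B ↦ A
    C ↦ AD
    D ↦ C

A->DB, B->A, C->AD, D->C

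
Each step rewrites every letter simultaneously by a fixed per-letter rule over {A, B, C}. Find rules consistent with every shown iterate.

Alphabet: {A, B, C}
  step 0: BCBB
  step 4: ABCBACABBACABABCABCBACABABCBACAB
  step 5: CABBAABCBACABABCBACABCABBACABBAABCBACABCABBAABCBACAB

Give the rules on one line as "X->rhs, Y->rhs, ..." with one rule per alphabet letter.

  step 4 ⇒ step 5: ABCBACABBACABABCABCBACABABCBACAB ⇒ C·AB·BA·AB·C·BA·C·AB·AB·C·BA·C·AB·C·AB·BA·C·AB·BA·AB·C·BA·C·AB·C·AB·BA·AB·C·BA·C·AB
    A ↦ C
    B ↦ AB
    C ↦ BA

A->C, B->AB, C->BA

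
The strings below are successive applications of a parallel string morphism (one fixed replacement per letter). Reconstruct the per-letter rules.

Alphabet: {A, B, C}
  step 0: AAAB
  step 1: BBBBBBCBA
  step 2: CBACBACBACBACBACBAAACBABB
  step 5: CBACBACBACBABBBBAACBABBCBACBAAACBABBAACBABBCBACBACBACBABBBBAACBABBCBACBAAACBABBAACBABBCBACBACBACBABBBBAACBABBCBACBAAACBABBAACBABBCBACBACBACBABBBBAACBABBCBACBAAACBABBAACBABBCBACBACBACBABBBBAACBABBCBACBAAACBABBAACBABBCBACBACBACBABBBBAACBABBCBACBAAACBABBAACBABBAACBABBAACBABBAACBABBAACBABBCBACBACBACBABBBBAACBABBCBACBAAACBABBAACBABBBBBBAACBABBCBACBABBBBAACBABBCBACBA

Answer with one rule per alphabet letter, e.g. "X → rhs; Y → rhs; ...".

A->BB, B->CBA, C->AA

  step 1 ⇒ step 2: BBBBBBCBA ⇒ CBA·CBA·CBA·CBA·CBA·CBA·AA·CBA·BB
    A ↦ BB
    B ↦ CBA
    C ↦ AA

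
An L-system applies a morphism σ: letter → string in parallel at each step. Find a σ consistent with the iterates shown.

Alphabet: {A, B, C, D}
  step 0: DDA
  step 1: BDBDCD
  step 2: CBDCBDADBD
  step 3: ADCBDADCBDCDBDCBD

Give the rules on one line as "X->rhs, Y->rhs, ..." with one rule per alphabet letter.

  step 2 ⇒ step 3: CBDCBDADBD ⇒ AD·C·BD·AD·C·BD·CD·BD·C·BD
    A ↦ CD
    B ↦ C
    C ↦ AD
    D ↦ BD

A->CD, B->C, C->AD, D->BD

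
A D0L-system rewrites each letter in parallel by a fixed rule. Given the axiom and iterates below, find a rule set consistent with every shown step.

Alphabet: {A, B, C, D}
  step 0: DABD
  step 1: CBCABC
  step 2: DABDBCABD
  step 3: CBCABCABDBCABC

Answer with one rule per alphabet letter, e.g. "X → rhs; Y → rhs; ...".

A->BC, B->AB, C->D, D->C

  step 2 ⇒ step 3: DABDBCABD ⇒ C·BC·AB·C·AB·D·BC·AB·C
    A ↦ BC
    B ↦ AB
    C ↦ D
    D ↦ C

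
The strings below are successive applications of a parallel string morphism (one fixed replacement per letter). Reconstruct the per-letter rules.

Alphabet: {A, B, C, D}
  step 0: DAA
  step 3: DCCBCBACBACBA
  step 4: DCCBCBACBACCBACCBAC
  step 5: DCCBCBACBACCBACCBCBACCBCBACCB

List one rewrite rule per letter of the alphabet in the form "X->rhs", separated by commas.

A->C, B->A, C->CB, D->DC

  step 4 ⇒ step 5: DCCBCBACBACCBACCBAC ⇒ DC·CB·CB·A·CB·A·C·CB·A·C·CB·CB·A·C·CB·CB·A·C·CB
    A ↦ C
    B ↦ A
    C ↦ CB
    D ↦ DC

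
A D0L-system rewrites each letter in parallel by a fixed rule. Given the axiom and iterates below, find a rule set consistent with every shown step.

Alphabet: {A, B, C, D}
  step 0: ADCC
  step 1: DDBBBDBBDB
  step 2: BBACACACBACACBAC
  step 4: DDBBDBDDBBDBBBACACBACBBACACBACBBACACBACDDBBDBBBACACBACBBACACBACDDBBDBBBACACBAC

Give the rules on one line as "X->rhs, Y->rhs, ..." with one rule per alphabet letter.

  step 1 ⇒ step 2: DDBBBDBBDB ⇒ B·B·AC·AC·AC·B·AC·AC·B·AC
    B ↦ AC
    D ↦ B
  step 0 ⇒ step 1: ADCC ⇒ DDB·B·BDB·BDB
    A ↦ DDB
  step 0 ⇒ step 1: ADCC ⇒ DDB·B·BDB·BDB
    C ↦ BDB

A->DDB, B->AC, C->BDB, D->B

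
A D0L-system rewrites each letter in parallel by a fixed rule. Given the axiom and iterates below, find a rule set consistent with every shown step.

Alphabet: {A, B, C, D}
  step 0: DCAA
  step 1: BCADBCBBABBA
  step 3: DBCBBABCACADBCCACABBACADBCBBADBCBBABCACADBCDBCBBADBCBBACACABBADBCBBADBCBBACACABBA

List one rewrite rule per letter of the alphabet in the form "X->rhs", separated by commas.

A->BBA, B->CA, C->DBC, D->BCA

  step 0 ⇒ step 1: DCAA ⇒ BCA·DBC·BBA·BBA
    A ↦ BBA
    C ↦ DBC
    D ↦ BCA
    B ↦ CA  (constrained at step 1)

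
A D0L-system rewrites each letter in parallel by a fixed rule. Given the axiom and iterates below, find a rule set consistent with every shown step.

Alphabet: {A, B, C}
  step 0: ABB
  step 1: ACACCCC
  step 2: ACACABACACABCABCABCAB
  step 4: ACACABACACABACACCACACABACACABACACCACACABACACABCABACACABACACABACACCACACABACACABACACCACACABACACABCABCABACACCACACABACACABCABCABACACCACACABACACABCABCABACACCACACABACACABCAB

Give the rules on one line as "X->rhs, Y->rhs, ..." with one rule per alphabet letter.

A->ACA, B->CC, C->CAB

  step 1 ⇒ step 2: ACACCCC ⇒ ACA·CAB·ACA·CAB·CAB·CAB·CAB
    A ↦ ACA
    C ↦ CAB
  step 0 ⇒ step 1: ABB ⇒ ACA·CC·CC
    B ↦ CC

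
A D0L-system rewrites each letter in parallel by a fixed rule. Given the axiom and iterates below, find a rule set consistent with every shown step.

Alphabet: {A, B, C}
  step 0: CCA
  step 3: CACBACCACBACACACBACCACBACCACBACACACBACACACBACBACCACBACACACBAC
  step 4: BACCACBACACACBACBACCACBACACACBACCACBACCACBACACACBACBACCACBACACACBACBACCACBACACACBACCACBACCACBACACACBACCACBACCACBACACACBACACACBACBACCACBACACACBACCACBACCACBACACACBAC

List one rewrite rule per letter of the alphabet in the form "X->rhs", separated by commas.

A->CAC, B->A, C->BAC

  step 3 ⇒ step 4: CACBACCACBACACACBACCACBACCACBACACACBACACACBACBACCACBACACACBAC ⇒ BAC·CAC·BAC·A·CAC·BAC·BAC·CAC·BAC·A·CAC·BAC·CAC·BAC·CAC·BAC·A·CAC·BAC·BAC·CAC·BAC·A·CAC·BAC·BAC·CAC·BAC·A·CAC·BAC·CAC·BAC·CAC·BAC·A·CAC·BAC·CAC·BAC·CAC·BAC·A·CAC·BAC·A·CAC·BAC·BAC·CAC·BAC·A·CAC·BAC·CAC·BAC·CAC·BAC·A·CAC·BAC
    A ↦ CAC
    B ↦ A
    C ↦ BAC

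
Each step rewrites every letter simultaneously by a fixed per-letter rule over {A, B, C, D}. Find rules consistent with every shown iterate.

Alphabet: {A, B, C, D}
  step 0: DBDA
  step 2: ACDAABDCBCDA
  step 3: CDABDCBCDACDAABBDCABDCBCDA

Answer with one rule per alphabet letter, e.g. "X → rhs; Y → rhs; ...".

  step 2 ⇒ step 3: ACDAABDCBCDA ⇒ CDA·BDC·B·CDA·CDA·A·B·BDC·A·BDC·B·CDA
    A ↦ CDA
    B ↦ A
    C ↦ BDC
    D ↦ B

A->CDA, B->A, C->BDC, D->B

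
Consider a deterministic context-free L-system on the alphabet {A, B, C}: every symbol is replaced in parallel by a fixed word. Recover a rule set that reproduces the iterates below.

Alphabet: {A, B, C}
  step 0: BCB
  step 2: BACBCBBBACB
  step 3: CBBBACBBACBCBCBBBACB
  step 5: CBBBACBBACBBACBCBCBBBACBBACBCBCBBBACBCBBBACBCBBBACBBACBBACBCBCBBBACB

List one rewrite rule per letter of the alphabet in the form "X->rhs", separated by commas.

  step 2 ⇒ step 3: BACBCBBBACB ⇒ CB·B·BA·CB·BA·CB·CB·CB·B·BA·CB
    A ↦ B
    B ↦ CB
    C ↦ BA

A->B, B->CB, C->BA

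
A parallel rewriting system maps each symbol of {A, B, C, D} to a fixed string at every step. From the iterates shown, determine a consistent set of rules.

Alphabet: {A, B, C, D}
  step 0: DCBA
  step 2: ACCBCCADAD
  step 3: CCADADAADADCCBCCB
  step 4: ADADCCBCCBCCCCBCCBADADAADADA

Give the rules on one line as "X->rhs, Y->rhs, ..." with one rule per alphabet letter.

  step 3 ⇒ step 4: CCADADAADADCCBCCB ⇒ AD·AD·CC·B·CC·B·CC·CC·B·CC·B·AD·AD·A·AD·AD·A
    A ↦ CC
    B ↦ A
    C ↦ AD
    D ↦ B

A->CC, B->A, C->AD, D->B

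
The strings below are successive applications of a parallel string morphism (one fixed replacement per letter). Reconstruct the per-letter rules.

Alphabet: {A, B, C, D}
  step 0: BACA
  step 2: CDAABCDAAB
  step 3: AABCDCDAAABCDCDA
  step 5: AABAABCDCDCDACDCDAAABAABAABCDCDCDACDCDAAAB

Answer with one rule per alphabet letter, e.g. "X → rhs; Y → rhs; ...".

  step 2 ⇒ step 3: CDAABCDAAB ⇒ A·AB·CD·CD·A·A·AB·CD·CD·A
    A ↦ CD
    B ↦ A
    C ↦ A
    D ↦ AB

A->CD, B->A, C->A, D->AB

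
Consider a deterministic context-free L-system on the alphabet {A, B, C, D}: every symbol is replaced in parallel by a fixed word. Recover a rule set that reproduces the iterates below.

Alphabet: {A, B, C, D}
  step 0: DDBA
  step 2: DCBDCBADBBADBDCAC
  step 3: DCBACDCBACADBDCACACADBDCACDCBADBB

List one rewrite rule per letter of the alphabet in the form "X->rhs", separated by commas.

  step 2 ⇒ step 3: DCBDCBADBBADBDCAC ⇒ DC·B·AC·DC·B·AC·ADB·DC·AC·AC·ADB·DC·AC·DC·B·ADB·B
    A ↦ ADB
    B ↦ AC
    C ↦ B
    D ↦ DC

A->ADB, B->AC, C->B, D->DC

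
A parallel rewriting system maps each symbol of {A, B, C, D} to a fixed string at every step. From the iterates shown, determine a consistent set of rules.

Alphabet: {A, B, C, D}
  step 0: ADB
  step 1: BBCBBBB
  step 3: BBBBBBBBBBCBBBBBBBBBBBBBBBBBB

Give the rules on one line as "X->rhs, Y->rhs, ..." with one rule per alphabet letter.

A->BBC, B->BB, C->AD, D->BB

  step 0 ⇒ step 1: ADB ⇒ BBC·BB·BB
    A ↦ BBC
    B ↦ BB
    D ↦ BB
    C ↦ AD  (constrained at step 1)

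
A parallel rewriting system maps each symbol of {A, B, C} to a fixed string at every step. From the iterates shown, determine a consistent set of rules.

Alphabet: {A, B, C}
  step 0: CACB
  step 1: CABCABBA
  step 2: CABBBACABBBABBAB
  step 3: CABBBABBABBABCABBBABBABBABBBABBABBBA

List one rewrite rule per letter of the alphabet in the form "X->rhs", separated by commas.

  step 2 ⇒ step 3: CABBBACABBBABBAB ⇒ CA·B·BBA·BBA·BBA·B·CA·B·BBA·BBA·BBA·B·BBA·BBA·B·BBA
    A ↦ B
    B ↦ BBA
    C ↦ CA

A->B, B->BBA, C->CA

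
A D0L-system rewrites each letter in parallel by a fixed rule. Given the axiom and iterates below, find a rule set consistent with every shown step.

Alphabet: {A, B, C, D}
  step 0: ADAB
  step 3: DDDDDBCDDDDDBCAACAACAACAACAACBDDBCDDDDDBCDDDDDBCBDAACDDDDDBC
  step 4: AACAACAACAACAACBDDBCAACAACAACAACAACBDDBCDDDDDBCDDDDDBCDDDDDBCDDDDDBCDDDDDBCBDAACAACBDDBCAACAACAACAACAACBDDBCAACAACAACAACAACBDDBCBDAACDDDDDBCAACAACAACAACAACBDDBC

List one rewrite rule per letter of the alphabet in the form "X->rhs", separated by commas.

A->DD, B->BD, C->DBC, D->AAC

  step 3 ⇒ step 4: DDDDDBCDDDDDBCAACAACAACAACAACBDDBCDDDDDBCDDDDDBCBDAACDDDDDBC ⇒ AAC·AAC·AAC·AAC·AAC·BD·DBC·AAC·AAC·AAC·AAC·AAC·BD·DBC·DD·DD·DBC·DD·DD·DBC·DD·DD·DBC·DD·DD·DBC·DD·DD·DBC·BD·AAC·AAC·BD·DBC·AAC·AAC·AAC·AAC·AAC·BD·DBC·AAC·AAC·AAC·AAC·AAC·BD·DBC·BD·AAC·DD·DD·DBC·AAC·AAC·AAC·AAC·AAC·BD·DBC
    A ↦ DD
    B ↦ BD
    C ↦ DBC
    D ↦ AAC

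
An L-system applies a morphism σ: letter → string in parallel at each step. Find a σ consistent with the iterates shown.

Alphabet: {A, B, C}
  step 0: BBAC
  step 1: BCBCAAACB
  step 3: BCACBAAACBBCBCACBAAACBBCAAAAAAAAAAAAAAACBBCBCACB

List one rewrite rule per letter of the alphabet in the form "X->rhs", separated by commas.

  step 0 ⇒ step 1: BBAC ⇒ BC·BC·AA·ACB
    A ↦ AA
    B ↦ BC
    C ↦ ACB

A->AA, B->BC, C->ACB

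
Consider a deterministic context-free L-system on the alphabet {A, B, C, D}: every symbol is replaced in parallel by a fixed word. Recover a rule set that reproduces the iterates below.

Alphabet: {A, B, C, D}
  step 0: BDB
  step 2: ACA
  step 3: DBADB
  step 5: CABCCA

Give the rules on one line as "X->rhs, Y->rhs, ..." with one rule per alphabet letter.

A->DB, B->C, C->A, D->B

  step 2 ⇒ step 3: ACA ⇒ DB·A·DB
    A ↦ DB
    C ↦ A
    B ↦ C  (constrained at step 0)
    D ↦ B  (constrained at step 0)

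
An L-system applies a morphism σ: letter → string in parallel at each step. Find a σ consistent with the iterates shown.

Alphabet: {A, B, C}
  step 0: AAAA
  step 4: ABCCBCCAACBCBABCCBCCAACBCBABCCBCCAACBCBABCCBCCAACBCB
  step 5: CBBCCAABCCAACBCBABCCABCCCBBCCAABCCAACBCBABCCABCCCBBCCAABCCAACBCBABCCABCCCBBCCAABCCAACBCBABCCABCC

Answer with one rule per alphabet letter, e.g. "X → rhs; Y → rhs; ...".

A->CB, B->BCC, C->A

  step 4 ⇒ step 5: ABCCBCCAACBCBABCCBCCAACBCBABCCBCCAACBCBABCCBCCAACBCB ⇒ CB·BCC·A·A·BCC·A·A·CB·CB·A·BCC·A·BCC·CB·BCC·A·A·BCC·A·A·CB·CB·A·BCC·A·BCC·CB·BCC·A·A·BCC·A·A·CB·CB·A·BCC·A·BCC·CB·BCC·A·A·BCC·A·A·CB·CB·A·BCC·A·BCC
    A ↦ CB
    B ↦ BCC
    C ↦ A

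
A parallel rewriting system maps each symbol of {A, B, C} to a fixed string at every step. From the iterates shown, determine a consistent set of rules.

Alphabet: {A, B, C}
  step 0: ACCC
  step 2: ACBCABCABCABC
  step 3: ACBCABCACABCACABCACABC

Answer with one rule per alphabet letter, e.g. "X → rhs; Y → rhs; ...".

A->AC, B->A, C->BC

  step 2 ⇒ step 3: ACBCABCABCABC ⇒ AC·BC·A·BC·AC·A·BC·AC·A·BC·AC·A·BC
    A ↦ AC
    B ↦ A
    C ↦ BC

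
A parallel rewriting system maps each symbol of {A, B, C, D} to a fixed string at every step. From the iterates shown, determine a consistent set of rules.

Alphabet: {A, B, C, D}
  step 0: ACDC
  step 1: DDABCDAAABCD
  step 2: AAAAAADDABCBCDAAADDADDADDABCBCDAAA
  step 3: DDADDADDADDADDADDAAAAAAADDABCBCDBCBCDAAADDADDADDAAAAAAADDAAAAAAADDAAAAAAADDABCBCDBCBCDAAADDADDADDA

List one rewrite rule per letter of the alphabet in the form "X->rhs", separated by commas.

A->DDA, B->BC, C->BCD, D->AAA

  step 2 ⇒ step 3: AAAAAADDABCBCDAAADDADDADDABCBCDAAA ⇒ DDA·DDA·DDA·DDA·DDA·DDA·AAA·AAA·DDA·BC·BCD·BC·BCD·AAA·DDA·DDA·DDA·AAA·AAA·DDA·AAA·AAA·DDA·AAA·AAA·DDA·BC·BCD·BC·BCD·AAA·DDA·DDA·DDA
    A ↦ DDA
    B ↦ BC
    C ↦ BCD
    D ↦ AAA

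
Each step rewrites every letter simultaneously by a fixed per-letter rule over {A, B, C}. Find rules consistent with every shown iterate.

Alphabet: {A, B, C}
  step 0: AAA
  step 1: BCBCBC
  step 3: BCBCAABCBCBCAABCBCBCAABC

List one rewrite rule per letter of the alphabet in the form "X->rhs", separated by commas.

A->BC, B->AA, C->BA

  step 0 ⇒ step 1: AAA ⇒ BC·BC·BC
    A ↦ BC
    B ↦ AA  (constrained at step 1)
    C ↦ BA  (constrained at step 1)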